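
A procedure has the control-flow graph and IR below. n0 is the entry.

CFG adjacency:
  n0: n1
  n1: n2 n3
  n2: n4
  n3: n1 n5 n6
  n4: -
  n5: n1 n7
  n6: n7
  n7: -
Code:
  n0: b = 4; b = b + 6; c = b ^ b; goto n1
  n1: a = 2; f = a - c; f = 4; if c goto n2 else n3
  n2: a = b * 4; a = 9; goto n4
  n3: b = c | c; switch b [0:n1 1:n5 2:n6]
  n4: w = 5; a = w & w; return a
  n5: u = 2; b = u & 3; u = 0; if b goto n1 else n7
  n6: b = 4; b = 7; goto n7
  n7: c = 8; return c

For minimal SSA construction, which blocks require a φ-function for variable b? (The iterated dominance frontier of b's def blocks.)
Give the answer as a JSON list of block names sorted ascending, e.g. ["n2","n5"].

Answer: ["n1", "n7"]

Working:
idom tree: n1←n0 n2←n1 n3←n1 n4←n2 n5←n3 n6←n3 n7←n3
Dom at joins:
  n1: preds {n0,n3,n5}: {n0} ∩ {n0,n1,n3} ∩ {n0,n1,n3,n5} = {n0}; idom=n0
  n7: preds {n5,n6}: {n0,n1,n3,n5} ∩ {n0,n1,n3,n6} = {n0,n1,n3}; idom=n3

DF derivation:
  n1←n0: walk · to n0
  n1←n3: walk n3→n1 to n0
  n1←n5: walk n5→n3→n1 to n0
  n7←n5: walk n5 to n3
  n7←n6: walk n6 to n3
  n0: DF=∅
  n1: DF={n1}
  n2: DF=∅
  n3: DF={n1}
  n4: DF=∅
  n5: DF={n1,n7}
  n6: DF={n7}
  n7: DF=∅

φ for b: defs {n0,n3,n5,n6}
  DF⁺ = {n1,n7}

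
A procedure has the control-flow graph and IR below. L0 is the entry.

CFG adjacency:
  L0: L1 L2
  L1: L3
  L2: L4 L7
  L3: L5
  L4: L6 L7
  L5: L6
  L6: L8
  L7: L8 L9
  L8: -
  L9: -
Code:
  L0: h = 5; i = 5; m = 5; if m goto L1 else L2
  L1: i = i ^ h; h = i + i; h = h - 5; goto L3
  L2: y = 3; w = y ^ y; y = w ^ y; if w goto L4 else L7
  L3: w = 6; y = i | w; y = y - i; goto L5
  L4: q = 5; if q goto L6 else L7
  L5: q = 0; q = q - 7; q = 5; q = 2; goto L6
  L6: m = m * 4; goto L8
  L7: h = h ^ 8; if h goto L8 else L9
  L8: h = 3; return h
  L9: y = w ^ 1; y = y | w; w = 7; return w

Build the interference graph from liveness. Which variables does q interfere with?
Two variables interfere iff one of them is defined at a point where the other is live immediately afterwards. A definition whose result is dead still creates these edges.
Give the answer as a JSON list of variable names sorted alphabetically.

Per-block:
  L0: def={h,i,m} ue=∅
  L1: def={h,i} ue={h,i}
  L2: def={w,y} ue=∅
  L3: def={w,y} ue={i}
  L4: def={q} ue=∅
  L5: def={q} ue=∅
  L6: def={m} ue={m}
  L7: def={h} ue={h}
  L8: def={h} ue=∅
  L9: def={w,y} ue={w}

Liveness:
  live L0: ∅→{h,i,m}
  live L1: {h,i,m}→{i,m}
  live L2: {h,m}→{h,m,w}
  live L3: {i,m}→{m}
  live L4: {h,m,w}→{h,m,w}
  live L5: {m}→{m}
  live L6: {m}→∅
  live L7: {h,w}→{w}
  live L8: ∅→∅
  live L9: {w}→∅

Conflict graph:
  h↔{i,m,q,w,y}
  i↔{h,m,w,y}
  m↔{h,i,q,w,y}
  q↔{h,m,w}
  w↔{h,i,m,q,y}
  y↔{h,i,m,w}

N(q) = ["h", "m", "w"]

Answer: ["h", "m", "w"]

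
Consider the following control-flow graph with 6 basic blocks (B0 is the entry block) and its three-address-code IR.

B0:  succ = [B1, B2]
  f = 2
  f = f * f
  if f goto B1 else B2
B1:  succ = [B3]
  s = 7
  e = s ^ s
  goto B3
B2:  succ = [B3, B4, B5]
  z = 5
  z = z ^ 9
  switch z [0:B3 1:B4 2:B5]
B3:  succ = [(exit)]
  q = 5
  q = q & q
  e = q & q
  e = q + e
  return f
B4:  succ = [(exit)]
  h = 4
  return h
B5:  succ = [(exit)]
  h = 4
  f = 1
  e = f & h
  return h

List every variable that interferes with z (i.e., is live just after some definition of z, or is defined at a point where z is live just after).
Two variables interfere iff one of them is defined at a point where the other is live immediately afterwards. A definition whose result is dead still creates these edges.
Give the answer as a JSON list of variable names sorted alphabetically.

Answer: ["f"]

Working:
def/use:
  B0: def={f} ue=∅
  B1: def={e,s} ue=∅
  B2: def={z} ue=∅
  B3: def={e,q} ue={f}
  B4: def={h} ue=∅
  B5: def={e,f,h} ue=∅

Liveness:
  B0: in=∅ out={f}
  B1: in={f} out={f}
  B2: in={f} out={f}
  B3: in={f} out=∅
  B4: in=∅ out=∅
  B5: in=∅ out=∅

Conflict graph:
  e↔{f,h,q}
  f↔{e,h,q,s,z}
  h↔{e,f}
  q↔{e,f}
  s↔{f}
  z↔{f}

N(z) = ["f"]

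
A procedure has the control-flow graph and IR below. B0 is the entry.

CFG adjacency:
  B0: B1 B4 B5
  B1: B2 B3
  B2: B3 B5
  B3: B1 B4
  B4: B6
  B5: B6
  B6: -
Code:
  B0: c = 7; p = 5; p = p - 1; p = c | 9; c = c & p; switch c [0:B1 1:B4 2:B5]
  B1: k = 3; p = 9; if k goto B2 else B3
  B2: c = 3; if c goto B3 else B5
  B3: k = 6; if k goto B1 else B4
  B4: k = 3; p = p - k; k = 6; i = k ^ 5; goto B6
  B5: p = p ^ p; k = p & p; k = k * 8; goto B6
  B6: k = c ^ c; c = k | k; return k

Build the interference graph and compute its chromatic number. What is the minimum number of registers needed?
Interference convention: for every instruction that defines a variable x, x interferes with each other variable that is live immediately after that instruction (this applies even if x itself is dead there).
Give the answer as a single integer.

Per-block:
  B0 def {c,p} use ∅
  B1 def {k,p} use ∅
  B2 def {c} use ∅
  B3 def {k} use ∅
  B4 def {i,k,p} use {p}
  B5 def {k,p} use {p}
  B6 def {c,k} use {c}

Backward fixpoint:
  live B0: ∅→{c,p}
  live B1: {c}→{c,p}
  live B2: {p}→{c,p}
  live B3: {c,p}→{c,p}
  live B4: {c,p}→{c}
  live B5: {c,p}→{c}
  live B6: {c}→∅

Conflict graph:
  c — {i,k,p}
  i — {c}
  k — {c,p}
  p — {c,k}

Chromatic number:
  clique {c,k,p} ⇒ need ≥ 3
  3-colouring: c0={c}  c1={i,k}  c2={p}
  χ = 3

Answer: 3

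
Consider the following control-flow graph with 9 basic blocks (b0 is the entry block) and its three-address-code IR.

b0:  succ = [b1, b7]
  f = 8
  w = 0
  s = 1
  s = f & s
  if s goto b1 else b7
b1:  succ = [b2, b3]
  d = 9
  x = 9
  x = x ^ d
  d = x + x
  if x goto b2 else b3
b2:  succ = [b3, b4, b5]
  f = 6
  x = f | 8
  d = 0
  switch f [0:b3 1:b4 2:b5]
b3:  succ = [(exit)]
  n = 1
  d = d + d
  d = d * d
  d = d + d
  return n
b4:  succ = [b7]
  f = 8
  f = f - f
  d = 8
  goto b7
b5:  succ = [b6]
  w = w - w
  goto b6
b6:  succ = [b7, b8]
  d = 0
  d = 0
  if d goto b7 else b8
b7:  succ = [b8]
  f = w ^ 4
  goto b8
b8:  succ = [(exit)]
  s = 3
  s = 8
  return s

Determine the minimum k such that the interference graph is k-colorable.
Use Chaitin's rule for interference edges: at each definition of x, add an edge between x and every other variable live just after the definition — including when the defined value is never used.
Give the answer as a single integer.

Block summaries:
  b0 def {f,s,w} use ∅
  b1 def {d,x} use ∅
  b2 def {d,f,x} use ∅
  b3 def {d,n} use {d}
  b4 def {d,f} use ∅
  b5 def {w} use {w}
  b6 def {d} use ∅
  b7 def {f} use {w}
  b8 def {s} use ∅

Backward fixpoint:
  b0: in=∅ out={w}
  b1: in={w} out={d,w}
  b2: in={w} out={d,w}
  b3: in={d} out=∅
  b4: in={w} out={w}
  b5: in={w} out={w}
  b6: in={w} out={w}
  b7: in={w} out=∅
  b8: in=∅ out=∅

Conflict graph:
  d↔{f,n,w,x}
  f↔{d,s,w,x}
  n↔{d}
  s↔{f,w}
  w↔{d,f,s,x}
  x↔{d,f,w}

Chromatic number:
  {d,f,w,x} pairwise interfere (4-clique) ⇒ χ ≥ 4
  assign d→R0 f→R1 n→R1 s→R0 w→R2 x→R3 — no edge inside a register ⇒ χ ≤ 4
  χ = 4

Answer: 4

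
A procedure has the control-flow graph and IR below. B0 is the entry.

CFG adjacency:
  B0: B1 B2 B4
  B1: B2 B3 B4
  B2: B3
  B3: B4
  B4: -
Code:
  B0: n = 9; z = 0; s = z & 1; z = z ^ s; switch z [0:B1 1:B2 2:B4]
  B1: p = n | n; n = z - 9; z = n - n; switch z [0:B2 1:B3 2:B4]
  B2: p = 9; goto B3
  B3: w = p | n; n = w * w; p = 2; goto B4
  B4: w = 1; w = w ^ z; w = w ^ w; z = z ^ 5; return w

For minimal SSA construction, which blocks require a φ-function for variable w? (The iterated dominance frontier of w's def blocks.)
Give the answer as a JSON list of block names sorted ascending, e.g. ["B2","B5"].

Answer: ["B4"]

Working:
idom tree: B1←B0 B2←B0 B3←B0 B4←B0
Join-block Dom:
  B2: preds {B0,B1}: {B0} ∩ {B0,B1} = {B0}; idom=B0
  B3: preds {B1,B2}: {B0,B1} ∩ {B0,B2} = {B0}; idom=B0
  B4: preds {B0,B1,B3}: {B0} ∩ {B0,B1} ∩ {B0,B3} = {B0}; idom=B0

DF derivation:
  join B2 pred B0: · stop@B0
  join B2 pred B1: B1 stop@B0
  join B3 pred B1: B1 stop@B0
  join B3 pred B2: B2 stop@B0
  join B4 pred B0: · stop@B0
  join B4 pred B1: B1 stop@B0
  join B4 pred B3: B3 stop@B0
  DF(B0)=∅
  DF(B1)={B2,B3,B4}
  DF(B2)={B3}
  DF(B3)={B4}
  DF(B4)=∅

φ for w: defs {B3,B4}
  DF⁺ = {B4}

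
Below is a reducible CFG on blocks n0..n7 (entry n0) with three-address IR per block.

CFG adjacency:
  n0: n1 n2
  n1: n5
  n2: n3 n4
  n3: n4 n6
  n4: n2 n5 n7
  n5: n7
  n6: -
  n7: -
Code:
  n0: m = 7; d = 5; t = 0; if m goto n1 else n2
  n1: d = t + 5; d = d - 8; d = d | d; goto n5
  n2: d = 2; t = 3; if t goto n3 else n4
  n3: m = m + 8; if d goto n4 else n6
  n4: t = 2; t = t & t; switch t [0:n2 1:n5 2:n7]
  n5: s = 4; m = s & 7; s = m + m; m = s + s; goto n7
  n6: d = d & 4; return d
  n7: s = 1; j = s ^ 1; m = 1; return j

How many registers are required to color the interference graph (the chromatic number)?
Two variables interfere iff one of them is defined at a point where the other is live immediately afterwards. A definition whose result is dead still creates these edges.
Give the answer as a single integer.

Answer: 3

Analysis:
def/use:
  n0: def={d,m,t} ue=∅
  n1: def={d} ue={t}
  n2: def={d,t} ue=∅
  n3: def={m} ue={d,m}
  n4: def={t} ue=∅
  n5: def={m,s} ue=∅
  n6: def={d} ue={d}
  n7: def={j,m,s} ue=∅

Liveness:
  live n0: ∅→{m,t}
  live n1: {t}→∅
  live n2: {m}→{d,m}
  live n3: {d,m}→{d,m}
  live n4: {m}→{m}
  live n5: ∅→∅
  live n6: {d}→∅
  live n7: ∅→∅

Interference:
  d — {m,t}
  j — {m}
  m — {d,j,t}
  s — ∅
  t — {d,m}

Chromatic number:
  {d,m,t} pairwise interfere (3-clique) ⇒ χ ≥ 3
  assign d→c1 j→c1 m→c0 s→c0 t→c2 — no edge inside a register ⇒ χ ≤ 3
  χ = 3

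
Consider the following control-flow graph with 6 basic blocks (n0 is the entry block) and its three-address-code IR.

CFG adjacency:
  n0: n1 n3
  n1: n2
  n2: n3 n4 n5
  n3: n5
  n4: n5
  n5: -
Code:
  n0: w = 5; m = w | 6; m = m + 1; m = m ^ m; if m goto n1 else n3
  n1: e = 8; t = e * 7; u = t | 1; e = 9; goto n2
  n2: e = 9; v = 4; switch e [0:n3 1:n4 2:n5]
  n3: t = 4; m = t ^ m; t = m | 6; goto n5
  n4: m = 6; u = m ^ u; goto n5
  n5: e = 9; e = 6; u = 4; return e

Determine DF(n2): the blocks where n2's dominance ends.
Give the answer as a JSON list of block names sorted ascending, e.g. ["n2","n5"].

idom tree: n1←n0 n2←n1 n3←n0 n4←n2 n5←n0
Dom∩ at merges:
  n3: preds {n0,n2}: {n0} ∩ {n0,n1,n2} = {n0}; idom=n0
  n5: preds {n2,n3,n4}: {n0,n1,n2} ∩ {n0,n3} ∩ {n0,n1,n2,n4} = {n0}; idom=n0

Frontier:
  n3←n0: walk · to n0
  n3←n2: walk n2→n1 to n0
  n5←n2: walk n2→n1 to n0
  n5←n3: walk n3 to n0
  n5←n4: walk n4→n2→n1 to n0
  DF(n0)=∅
  DF(n1)={n3,n5}
  DF(n2)={n3,n5}
  DF(n3)={n5}
  DF(n4)={n5}
  DF(n5)=∅

DF(n2) = ["n3", "n5"]

Answer: ["n3", "n5"]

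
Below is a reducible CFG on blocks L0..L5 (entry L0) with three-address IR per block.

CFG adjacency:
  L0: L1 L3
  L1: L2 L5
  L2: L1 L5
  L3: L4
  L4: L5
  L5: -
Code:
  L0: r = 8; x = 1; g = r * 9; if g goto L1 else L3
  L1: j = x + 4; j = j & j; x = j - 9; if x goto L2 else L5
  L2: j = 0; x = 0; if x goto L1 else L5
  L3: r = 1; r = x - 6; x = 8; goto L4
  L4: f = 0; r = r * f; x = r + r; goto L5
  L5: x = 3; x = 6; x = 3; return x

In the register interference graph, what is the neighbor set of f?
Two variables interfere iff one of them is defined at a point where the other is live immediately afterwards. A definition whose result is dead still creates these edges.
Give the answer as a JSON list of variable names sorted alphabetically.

Per-block:
  L0: def={g,r,x} ue=∅
  L1: def={j,x} ue={x}
  L2: def={j,x} ue=∅
  L3: def={r,x} ue={x}
  L4: def={f,r,x} ue={r}
  L5: def={x} ue=∅

Liveness:
  L0 li=∅ lo={x}
  L1 li={x} lo=∅
  L2 li=∅ lo={x}
  L3 li={x} lo={r}
  L4 li={r} lo=∅
  L5 li=∅ lo=∅

Interfere edges:
  f — {r}
  g — {x}
  j — ∅
  r — {f,x}
  x — {g,r}

N(f) = ["r"]

Answer: ["r"]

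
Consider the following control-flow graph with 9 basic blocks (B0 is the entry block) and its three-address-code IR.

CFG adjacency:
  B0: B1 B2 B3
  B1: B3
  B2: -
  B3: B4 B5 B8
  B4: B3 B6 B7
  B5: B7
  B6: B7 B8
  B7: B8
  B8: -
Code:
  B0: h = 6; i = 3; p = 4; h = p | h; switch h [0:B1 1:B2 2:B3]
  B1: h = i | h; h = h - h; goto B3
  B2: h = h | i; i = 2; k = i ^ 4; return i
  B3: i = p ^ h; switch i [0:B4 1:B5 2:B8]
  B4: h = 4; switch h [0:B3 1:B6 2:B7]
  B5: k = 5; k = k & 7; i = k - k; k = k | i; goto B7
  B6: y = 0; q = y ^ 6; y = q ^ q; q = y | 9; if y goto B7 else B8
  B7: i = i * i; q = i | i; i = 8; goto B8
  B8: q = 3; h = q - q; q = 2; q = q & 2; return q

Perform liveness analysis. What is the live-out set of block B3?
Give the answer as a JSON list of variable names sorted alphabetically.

Answer: ["i", "p"]

Working:
Per-block:
  B0 def {h,i,p} use ∅
  B1 def {h} use {h,i}
  B2 def {h,i,k} use {h,i}
  B3 def {i} use {h,p}
  B4 def {h} use ∅
  B5 def {i,k} use ∅
  B6 def {q,y} use ∅
  B7 def {i,q} use {i}
  B8 def {h,q} use ∅

Live sets:
  live B0: ∅→{h,i,p}
  live B1: {h,i,p}→{h,p}
  live B2: {h,i}→∅
  live B3: {h,p}→{i,p}
  live B4: {i,p}→{h,i,p}
  live B5: ∅→{i}
  live B6: {i}→{i}
  live B7: {i}→∅
  live B8: ∅→∅

live-out(B3) = ["i", "p"]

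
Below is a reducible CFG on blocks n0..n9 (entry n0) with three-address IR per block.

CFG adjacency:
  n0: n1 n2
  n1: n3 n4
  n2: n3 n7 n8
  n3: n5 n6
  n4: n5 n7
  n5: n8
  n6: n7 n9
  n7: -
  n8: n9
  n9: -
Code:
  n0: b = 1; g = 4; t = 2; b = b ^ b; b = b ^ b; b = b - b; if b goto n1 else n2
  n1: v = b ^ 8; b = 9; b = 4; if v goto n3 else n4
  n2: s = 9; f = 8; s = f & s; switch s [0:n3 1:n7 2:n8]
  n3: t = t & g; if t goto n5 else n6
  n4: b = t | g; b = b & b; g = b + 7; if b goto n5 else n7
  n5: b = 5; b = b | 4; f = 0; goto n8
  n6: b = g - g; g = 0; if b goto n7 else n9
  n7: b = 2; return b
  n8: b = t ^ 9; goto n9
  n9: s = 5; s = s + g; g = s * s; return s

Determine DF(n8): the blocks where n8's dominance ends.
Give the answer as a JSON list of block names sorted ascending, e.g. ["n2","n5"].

idom tree: n1←n0 n2←n0 n3←n0 n4←n1 n5←n0 n6←n3 n7←n0 n8←n0 n9←n0
Dom at joins:
  n3: preds {n1,n2}: {n0,n1} ∩ {n0,n2} = {n0}; idom=n0
  n5: preds {n3,n4}: {n0,n3} ∩ {n0,n1,n4} = {n0}; idom=n0
  n7: preds {n2,n4,n6}: {n0,n2} ∩ {n0,n1,n4} ∩ {n0,n3,n6} = {n0}; idom=n0
  n8: preds {n2,n5}: {n0,n2} ∩ {n0,n5} = {n0}; idom=n0
  n9: preds {n6,n8}: {n0,n3,n6} ∩ {n0,n8} = {n0}; idom=n0

DF derivation:
  join n3 pred n1: n1 stop@n0
  join n3 pred n2: n2 stop@n0
  join n5 pred n3: n3 stop@n0
  join n5 pred n4: n4→n1 stop@n0
  join n7 pred n2: n2 stop@n0
  join n7 pred n4: n4→n1 stop@n0
  join n7 pred n6: n6→n3 stop@n0
  join n8 pred n2: n2 stop@n0
  join n8 pred n5: n5 stop@n0
  join n9 pred n6: n6→n3 stop@n0
  join n9 pred n8: n8 stop@n0
  n0 → ∅
  n1 → {n3,n5,n7}
  n2 → {n3,n7,n8}
  n3 → {n5,n7,n9}
  n4 → {n5,n7}
  n5 → {n8}
  n6 → {n7,n9}
  n7 → ∅
  n8 → {n9}
  n9 → ∅

DF(n8) = ["n9"]

Answer: ["n9"]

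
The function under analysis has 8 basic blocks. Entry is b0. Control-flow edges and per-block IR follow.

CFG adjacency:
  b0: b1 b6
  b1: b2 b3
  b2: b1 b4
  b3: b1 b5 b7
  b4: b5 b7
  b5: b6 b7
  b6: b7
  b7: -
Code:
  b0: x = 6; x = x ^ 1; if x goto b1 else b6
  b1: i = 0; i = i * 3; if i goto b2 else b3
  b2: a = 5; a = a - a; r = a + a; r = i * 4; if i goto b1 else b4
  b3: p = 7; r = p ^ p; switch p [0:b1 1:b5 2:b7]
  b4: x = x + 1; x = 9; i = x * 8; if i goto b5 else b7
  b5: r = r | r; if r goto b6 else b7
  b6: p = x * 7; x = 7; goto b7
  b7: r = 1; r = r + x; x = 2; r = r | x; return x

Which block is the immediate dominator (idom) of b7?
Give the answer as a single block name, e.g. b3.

idom tree: b1←b0 b2←b1 b3←b1 b4←b2 b5←b1 b6←b0 b7←b0
Dom∩ at merges:
  b1: preds {b0,b2,b3}: {b0} ∩ {b0,b1,b2} ∩ {b0,b1,b3} = {b0}; idom=b0
  b5: preds {b3,b4}: {b0,b1,b3} ∩ {b0,b1,b2,b4} = {b0,b1}; idom=b1
  b6: preds {b0,b5}: {b0} ∩ {b0,b1,b5} = {b0}; idom=b0
  b7: preds {b3,b4,b5,b6}: {b0,b1,b3} ∩ {b0,b1,b2,b4} ∩ {b0,b1,b5} ∩ {b0,b6} = {b0}; idom=b0

idom(b7) = b0

Answer: b0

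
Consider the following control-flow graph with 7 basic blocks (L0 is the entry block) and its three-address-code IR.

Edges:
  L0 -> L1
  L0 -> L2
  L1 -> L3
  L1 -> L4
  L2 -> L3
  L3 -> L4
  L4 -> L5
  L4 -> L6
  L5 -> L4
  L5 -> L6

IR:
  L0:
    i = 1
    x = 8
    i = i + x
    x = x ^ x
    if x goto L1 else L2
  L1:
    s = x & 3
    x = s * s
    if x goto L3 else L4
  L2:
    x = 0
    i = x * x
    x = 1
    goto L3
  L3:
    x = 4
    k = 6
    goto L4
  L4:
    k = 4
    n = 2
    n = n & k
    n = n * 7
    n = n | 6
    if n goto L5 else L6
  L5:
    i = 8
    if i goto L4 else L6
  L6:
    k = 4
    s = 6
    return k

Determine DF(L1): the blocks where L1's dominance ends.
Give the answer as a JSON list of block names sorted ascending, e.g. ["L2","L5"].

idom tree: L1←L0 L2←L0 L3←L0 L4←L0 L5←L4 L6←L4
Dom∩ at merges:
  L3: preds {L1,L2}: {L0,L1} ∩ {L0,L2} = {L0}; idom=L0
  L4: preds {L1,L3,L5}: {L0,L1} ∩ {L0,L3} ∩ {L0,L4,L5} = {L0}; idom=L0
  L6: preds {L4,L5}: {L0,L4} ∩ {L0,L4,L5} = {L0,L4}; idom=L4

DF walk-up:
  join L3 pred L1: L1 stop@L0
  join L3 pred L2: L2 stop@L0
  join L4 pred L1: L1 stop@L0
  join L4 pred L3: L3 stop@L0
  join L4 pred L5: L5→L4 stop@L0
  join L6 pred L4: · stop@L4
  join L6 pred L5: L5 stop@L4
  DF(L0)=∅
  DF(L1)={L3,L4}
  DF(L2)={L3}
  DF(L3)={L4}
  DF(L4)={L4}
  DF(L5)={L4,L6}
  DF(L6)=∅

DF(L1) = ["L3", "L4"]

Answer: ["L3", "L4"]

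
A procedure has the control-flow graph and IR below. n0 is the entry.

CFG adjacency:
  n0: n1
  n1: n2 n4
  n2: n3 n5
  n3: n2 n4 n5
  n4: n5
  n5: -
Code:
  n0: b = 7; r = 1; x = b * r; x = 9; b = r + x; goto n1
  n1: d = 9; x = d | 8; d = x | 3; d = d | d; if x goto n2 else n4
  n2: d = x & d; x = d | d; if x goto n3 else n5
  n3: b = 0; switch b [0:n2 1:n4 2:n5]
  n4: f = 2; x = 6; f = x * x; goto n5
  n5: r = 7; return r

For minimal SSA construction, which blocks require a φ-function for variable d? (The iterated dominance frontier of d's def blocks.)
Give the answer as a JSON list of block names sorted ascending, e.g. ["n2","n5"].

idom tree: n1←n0 n2←n1 n3←n2 n4←n1 n5←n1
Join-block Dom:
  n2: preds {n1,n3}: {n0,n1} ∩ {n0,n1,n2,n3} = {n0,n1}; idom=n1
  n4: preds {n1,n3}: {n0,n1} ∩ {n0,n1,n2,n3} = {n0,n1}; idom=n1
  n5: preds {n2,n3,n4}: {n0,n1,n2} ∩ {n0,n1,n2,n3} ∩ {n0,n1,n4} = {n0,n1}; idom=n1

DF walk-up:
  n2←n1: walk · to n1
  n2←n3: walk n3→n2 to n1
  n4←n1: walk · to n1
  n4←n3: walk n3→n2 to n1
  n5←n2: walk n2 to n1
  n5←n3: walk n3→n2 to n1
  n5←n4: walk n4 to n1
  DF(n0)=∅
  DF(n1)=∅
  DF(n2)={n2,n4,n5}
  DF(n3)={n2,n4,n5}
  DF(n4)={n5}
  DF(n5)=∅

φ for d: defs {n1,n2}
  DF⁺ = {n2,n4,n5}

Answer: ["n2", "n4", "n5"]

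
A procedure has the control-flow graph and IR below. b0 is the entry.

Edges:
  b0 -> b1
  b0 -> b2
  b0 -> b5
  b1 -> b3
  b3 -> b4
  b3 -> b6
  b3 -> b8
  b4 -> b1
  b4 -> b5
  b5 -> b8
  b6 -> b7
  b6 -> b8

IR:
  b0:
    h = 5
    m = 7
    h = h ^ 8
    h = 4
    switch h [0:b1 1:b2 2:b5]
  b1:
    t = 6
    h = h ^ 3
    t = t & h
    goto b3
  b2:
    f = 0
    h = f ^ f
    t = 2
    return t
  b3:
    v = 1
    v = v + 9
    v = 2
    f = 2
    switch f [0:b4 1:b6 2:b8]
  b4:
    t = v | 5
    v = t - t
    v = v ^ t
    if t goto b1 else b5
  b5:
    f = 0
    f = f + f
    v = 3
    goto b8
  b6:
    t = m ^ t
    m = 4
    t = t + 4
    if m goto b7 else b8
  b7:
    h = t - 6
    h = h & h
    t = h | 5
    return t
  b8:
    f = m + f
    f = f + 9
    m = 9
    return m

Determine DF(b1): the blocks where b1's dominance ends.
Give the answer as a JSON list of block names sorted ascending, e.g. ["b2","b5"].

idom tree: b1←b0 b2←b0 b3←b1 b4←b3 b5←b0 b6←b3 b7←b6 b8←b0
Join-block Dom:
  b1: preds {b0,b4}: {b0} ∩ {b0,b1,b3,b4} = {b0}; idom=b0
  b5: preds {b0,b4}: {b0} ∩ {b0,b1,b3,b4} = {b0}; idom=b0
  b8: preds {b3,b5,b6}: {b0,b1,b3} ∩ {b0,b5} ∩ {b0,b1,b3,b6} = {b0}; idom=b0

DF walk-up:
  join b1 pred b0: · stop@b0
  join b1 pred b4: b4→b3→b1 stop@b0
  join b5 pred b0: · stop@b0
  join b5 pred b4: b4→b3→b1 stop@b0
  join b8 pred b3: b3→b1 stop@b0
  join b8 pred b5: b5 stop@b0
  join b8 pred b6: b6→b3→b1 stop@b0
  b0: DF=∅
  b1: DF={b1,b5,b8}
  b2: DF=∅
  b3: DF={b1,b5,b8}
  b4: DF={b1,b5}
  b5: DF={b8}
  b6: DF={b8}
  b7: DF=∅
  b8: DF=∅

DF(b1) = ["b1", "b5", "b8"]

Answer: ["b1", "b5", "b8"]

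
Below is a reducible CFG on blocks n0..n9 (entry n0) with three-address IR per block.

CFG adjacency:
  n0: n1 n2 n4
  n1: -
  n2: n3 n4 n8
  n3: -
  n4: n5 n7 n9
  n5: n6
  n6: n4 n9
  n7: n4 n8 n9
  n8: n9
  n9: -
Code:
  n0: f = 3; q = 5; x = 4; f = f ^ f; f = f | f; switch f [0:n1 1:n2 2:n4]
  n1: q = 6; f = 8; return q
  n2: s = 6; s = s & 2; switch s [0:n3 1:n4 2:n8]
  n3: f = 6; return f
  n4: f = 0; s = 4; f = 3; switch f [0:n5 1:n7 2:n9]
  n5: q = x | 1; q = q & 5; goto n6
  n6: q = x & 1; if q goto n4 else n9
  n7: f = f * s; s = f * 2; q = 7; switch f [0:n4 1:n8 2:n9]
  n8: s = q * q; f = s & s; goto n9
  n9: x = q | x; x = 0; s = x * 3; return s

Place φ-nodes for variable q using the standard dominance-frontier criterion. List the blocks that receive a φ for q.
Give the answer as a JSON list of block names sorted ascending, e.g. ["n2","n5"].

Answer: ["n4", "n8", "n9"]

Derivation:
idom tree: n1←n0 n2←n0 n3←n2 n4←n0 n5←n4 n6←n5 n7←n4 n8←n0 n9←n0
Dom at joins:
  n4: preds {n0,n2,n6,n7}: {n0} ∩ {n0,n2} ∩ {n0,n4,n5,n6} ∩ {n0,n4,n7} = {n0}; idom=n0
  n8: preds {n2,n7}: {n0,n2} ∩ {n0,n4,n7} = {n0}; idom=n0
  n9: preds {n4,n6,n7,n8}: {n0,n4} ∩ {n0,n4,n5,n6} ∩ {n0,n4,n7} ∩ {n0,n8} = {n0}; idom=n0

Frontier:
  join n4 pred n0: · stop@n0
  join n4 pred n2: n2 stop@n0
  join n4 pred n6: n6→n5→n4 stop@n0
  join n4 pred n7: n7→n4 stop@n0
  join n8 pred n2: n2 stop@n0
  join n8 pred n7: n7→n4 stop@n0
  join n9 pred n4: n4 stop@n0
  join n9 pred n6: n6→n5→n4 stop@n0
  join n9 pred n7: n7→n4 stop@n0
  join n9 pred n8: n8 stop@n0
  DF(n0)=∅
  DF(n1)=∅
  DF(n2)={n4,n8}
  DF(n3)=∅
  DF(n4)={n4,n8,n9}
  DF(n5)={n4,n9}
  DF(n6)={n4,n9}
  DF(n7)={n4,n8,n9}
  DF(n8)={n9}
  DF(n9)=∅

φ for q: defs {n0,n1,n5,n6,n7}
  DF⁺ = {n4,n8,n9}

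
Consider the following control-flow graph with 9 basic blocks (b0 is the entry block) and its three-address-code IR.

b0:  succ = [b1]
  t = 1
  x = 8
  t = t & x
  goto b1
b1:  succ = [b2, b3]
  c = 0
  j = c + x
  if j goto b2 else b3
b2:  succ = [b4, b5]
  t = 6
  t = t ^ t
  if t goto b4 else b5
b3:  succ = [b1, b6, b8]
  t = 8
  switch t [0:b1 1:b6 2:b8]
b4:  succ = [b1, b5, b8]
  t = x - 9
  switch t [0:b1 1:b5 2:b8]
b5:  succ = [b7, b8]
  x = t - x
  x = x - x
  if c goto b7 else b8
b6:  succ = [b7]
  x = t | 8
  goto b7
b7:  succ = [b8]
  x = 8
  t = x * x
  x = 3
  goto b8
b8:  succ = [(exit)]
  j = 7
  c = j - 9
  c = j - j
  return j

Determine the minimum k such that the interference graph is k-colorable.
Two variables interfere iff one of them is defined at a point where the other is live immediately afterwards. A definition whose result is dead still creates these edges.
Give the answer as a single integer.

Answer: 3

Analysis:
Block summaries:
  b0: {t,x} / ∅
  b1: {c,j} / {x}
  b2: {t} / ∅
  b3: {t} / ∅
  b4: {t} / {x}
  b5: {x} / {c,t,x}
  b6: {x} / {t}
  b7: {t,x} / ∅
  b8: {c,j} / ∅

Backward fixpoint:
  b0: in=∅ out={x}
  b1: in={x} out={c,x}
  b2: in={c,x} out={c,t,x}
  b3: in={x} out={t,x}
  b4: in={c,x} out={c,t,x}
  b5: in={c,t,x} out=∅
  b6: in={t} out=∅
  b7: in=∅ out=∅
  b8: in=∅ out=∅

Conflict graph:
  c: {j,t,x}
  j: {c,x}
  t: {c,x}
  x: {c,j,t}

Colouring:
  {c,j,x} pairwise interfere (3-clique) ⇒ χ ≥ 3
  assign c→r0 j→r2 t→r2 x→r1 — no edge inside a register ⇒ χ ≤ 3
  χ = 3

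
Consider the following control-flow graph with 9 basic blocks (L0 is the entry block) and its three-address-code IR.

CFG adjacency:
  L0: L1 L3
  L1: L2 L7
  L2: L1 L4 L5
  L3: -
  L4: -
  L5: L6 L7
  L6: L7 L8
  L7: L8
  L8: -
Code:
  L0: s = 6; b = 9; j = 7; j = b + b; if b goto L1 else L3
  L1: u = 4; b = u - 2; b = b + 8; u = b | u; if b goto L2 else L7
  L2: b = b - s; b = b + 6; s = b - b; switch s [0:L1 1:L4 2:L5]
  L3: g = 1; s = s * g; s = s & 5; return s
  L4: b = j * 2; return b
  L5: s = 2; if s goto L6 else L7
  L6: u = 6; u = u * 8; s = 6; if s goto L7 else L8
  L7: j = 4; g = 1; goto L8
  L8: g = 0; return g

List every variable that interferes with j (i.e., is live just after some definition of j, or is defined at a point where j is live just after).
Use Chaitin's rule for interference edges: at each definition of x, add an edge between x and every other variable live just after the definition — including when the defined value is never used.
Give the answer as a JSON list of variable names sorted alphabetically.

Per-block:
  L0: def={b,j,s} ue=∅
  L1: def={b,u} ue=∅
  L2: def={b,s} ue={b,s}
  L3: def={g,s} ue={s}
  L4: def={b} ue={j}
  L5: def={s} ue=∅
  L6: def={s,u} ue=∅
  L7: def={g,j} ue=∅
  L8: def={g} ue=∅

Live sets:
  L0 li=∅ lo={j,s}
  L1 li={j,s} lo={b,j,s}
  L2 li={b,j,s} lo={j,s}
  L3 li={s} lo=∅
  L4 li={j} lo=∅
  L5 li=∅ lo=∅
  L6 li=∅ lo=∅
  L7 li=∅ lo=∅
  L8 li=∅ lo=∅

Interference:
  b: {j,s,u}
  g: {s}
  j: {b,s,u}
  s: {b,g,j,u}
  u: {b,j,s}

N(j) = ["b", "s", "u"]

Answer: ["b", "s", "u"]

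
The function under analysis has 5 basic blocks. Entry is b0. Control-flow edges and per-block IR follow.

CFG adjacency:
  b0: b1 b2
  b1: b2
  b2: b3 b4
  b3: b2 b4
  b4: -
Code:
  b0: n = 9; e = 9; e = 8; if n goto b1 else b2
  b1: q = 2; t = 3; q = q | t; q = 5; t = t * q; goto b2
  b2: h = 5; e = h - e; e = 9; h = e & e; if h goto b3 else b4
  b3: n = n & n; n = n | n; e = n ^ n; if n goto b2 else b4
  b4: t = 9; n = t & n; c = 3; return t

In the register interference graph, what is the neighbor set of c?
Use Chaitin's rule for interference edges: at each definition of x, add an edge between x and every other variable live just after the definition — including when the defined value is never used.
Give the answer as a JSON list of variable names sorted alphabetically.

Answer: ["t"]

Working:
Block summaries:
  b0: {e,n} / ∅
  b1: {q,t} / ∅
  b2: {e,h} / {e}
  b3: {e,n} / {n}
  b4: {c,n,t} / {n}

Backward fixpoint:
  live b0: ∅→{e,n}
  live b1: {e,n}→{e,n}
  live b2: {e,n}→{n}
  live b3: {n}→{e,n}
  live b4: {n}→∅

Interfere edges:
  c↔{t}
  e↔{h,n,q,t}
  h↔{e,n}
  n↔{e,h,q,t}
  q↔{e,n,t}
  t↔{c,e,n,q}

N(c) = ["t"]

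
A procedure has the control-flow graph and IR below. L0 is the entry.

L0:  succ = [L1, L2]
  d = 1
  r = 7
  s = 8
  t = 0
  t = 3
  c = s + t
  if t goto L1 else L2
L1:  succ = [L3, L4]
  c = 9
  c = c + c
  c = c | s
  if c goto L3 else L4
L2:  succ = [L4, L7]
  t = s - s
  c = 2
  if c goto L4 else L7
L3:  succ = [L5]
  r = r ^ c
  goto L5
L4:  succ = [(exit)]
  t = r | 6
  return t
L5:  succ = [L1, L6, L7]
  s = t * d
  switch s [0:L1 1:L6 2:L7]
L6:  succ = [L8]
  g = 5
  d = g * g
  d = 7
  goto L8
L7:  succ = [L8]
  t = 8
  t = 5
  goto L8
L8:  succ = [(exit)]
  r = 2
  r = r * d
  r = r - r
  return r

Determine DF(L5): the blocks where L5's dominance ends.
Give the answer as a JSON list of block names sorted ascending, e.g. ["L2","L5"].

Answer: ["L1", "L7", "L8"]

Analysis:
idom tree: L1←L0 L2←L0 L3←L1 L4←L0 L5←L3 L6←L5 L7←L0 L8←L0
Dom∩ at merges:
  L1: preds {L0,L5}: {L0} ∩ {L0,L1,L3,L5} = {L0}; idom=L0
  L4: preds {L1,L2}: {L0,L1} ∩ {L0,L2} = {L0}; idom=L0
  L7: preds {L2,L5}: {L0,L2} ∩ {L0,L1,L3,L5} = {L0}; idom=L0
  L8: preds {L6,L7}: {L0,L1,L3,L5,L6} ∩ {L0,L7} = {L0}; idom=L0

Frontier:
  join L1 pred L0: · stop@L0
  join L1 pred L5: L5→L3→L1 stop@L0
  join L4 pred L1: L1 stop@L0
  join L4 pred L2: L2 stop@L0
  join L7 pred L2: L2 stop@L0
  join L7 pred L5: L5→L3→L1 stop@L0
  join L8 pred L6: L6→L5→L3→L1 stop@L0
  join L8 pred L7: L7 stop@L0
  DF(L0)=∅
  DF(L1)={L1,L4,L7,L8}
  DF(L2)={L4,L7}
  DF(L3)={L1,L7,L8}
  DF(L4)=∅
  DF(L5)={L1,L7,L8}
  DF(L6)={L8}
  DF(L7)={L8}
  DF(L8)=∅

DF(L5) = ["L1", "L7", "L8"]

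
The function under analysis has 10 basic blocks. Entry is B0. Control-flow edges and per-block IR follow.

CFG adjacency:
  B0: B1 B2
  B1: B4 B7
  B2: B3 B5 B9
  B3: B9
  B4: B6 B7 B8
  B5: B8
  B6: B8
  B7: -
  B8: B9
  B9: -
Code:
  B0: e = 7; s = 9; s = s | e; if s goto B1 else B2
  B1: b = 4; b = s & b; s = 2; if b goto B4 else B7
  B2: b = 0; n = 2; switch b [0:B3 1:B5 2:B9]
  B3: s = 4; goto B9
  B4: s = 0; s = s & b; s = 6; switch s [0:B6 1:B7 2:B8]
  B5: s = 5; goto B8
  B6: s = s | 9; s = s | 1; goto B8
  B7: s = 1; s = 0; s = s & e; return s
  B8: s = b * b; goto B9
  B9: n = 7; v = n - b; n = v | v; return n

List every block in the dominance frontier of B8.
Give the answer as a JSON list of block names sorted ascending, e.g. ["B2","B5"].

Answer: ["B9"]

Working:
idom tree: B1←B0 B2←B0 B3←B2 B4←B1 B5←B2 B6←B4 B7←B1 B8←B0 B9←B0
Join-block Dom:
  B7: preds {B1,B4}: {B0,B1} ∩ {B0,B1,B4} = {B0,B1}; idom=B1
  B8: preds {B4,B5,B6}: {B0,B1,B4} ∩ {B0,B2,B5} ∩ {B0,B1,B4,B6} = {B0}; idom=B0
  B9: preds {B2,B3,B8}: {B0,B2} ∩ {B0,B2,B3} ∩ {B0,B8} = {B0}; idom=B0

DF walk-up:
  join B7 pred B1: · stop@B1
  join B7 pred B4: B4 stop@B1
  join B8 pred B4: B4→B1 stop@B0
  join B8 pred B5: B5→B2 stop@B0
  join B8 pred B6: B6→B4→B1 stop@B0
  join B9 pred B2: B2 stop@B0
  join B9 pred B3: B3→B2 stop@B0
  join B9 pred B8: B8 stop@B0
  DF(B0)=∅
  DF(B1)={B8}
  DF(B2)={B8,B9}
  DF(B3)={B9}
  DF(B4)={B7,B8}
  DF(B5)={B8}
  DF(B6)={B8}
  DF(B7)=∅
  DF(B8)={B9}
  DF(B9)=∅

DF(B8) = ["B9"]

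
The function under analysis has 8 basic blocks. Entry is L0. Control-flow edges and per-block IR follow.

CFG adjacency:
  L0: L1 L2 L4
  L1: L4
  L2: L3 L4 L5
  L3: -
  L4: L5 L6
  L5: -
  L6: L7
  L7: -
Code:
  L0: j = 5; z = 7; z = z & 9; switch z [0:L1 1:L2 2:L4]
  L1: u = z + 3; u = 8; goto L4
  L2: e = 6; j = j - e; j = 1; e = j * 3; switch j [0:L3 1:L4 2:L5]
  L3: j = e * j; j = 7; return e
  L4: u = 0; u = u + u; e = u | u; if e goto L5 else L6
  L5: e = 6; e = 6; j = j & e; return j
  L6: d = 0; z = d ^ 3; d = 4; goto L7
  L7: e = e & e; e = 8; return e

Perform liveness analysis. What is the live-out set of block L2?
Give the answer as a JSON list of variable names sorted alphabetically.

Answer: ["e", "j"]

Analysis:
def/use:
  L0 def {j,z} use ∅
  L1 def {u} use {z}
  L2 def {e,j} use {j}
  L3 def {j} use {e,j}
  L4 def {e,u} use ∅
  L5 def {e,j} use {j}
  L6 def {d,z} use ∅
  L7 def {e} use {e}

Liveness:
  live L0: ∅→{j,z}
  live L1: {j,z}→{j}
  live L2: {j}→{e,j}
  live L3: {e,j}→∅
  live L4: {j}→{e,j}
  live L5: {j}→∅
  live L6: {e}→{e}
  live L7: {e}→∅

live-out(L2) = ["e", "j"]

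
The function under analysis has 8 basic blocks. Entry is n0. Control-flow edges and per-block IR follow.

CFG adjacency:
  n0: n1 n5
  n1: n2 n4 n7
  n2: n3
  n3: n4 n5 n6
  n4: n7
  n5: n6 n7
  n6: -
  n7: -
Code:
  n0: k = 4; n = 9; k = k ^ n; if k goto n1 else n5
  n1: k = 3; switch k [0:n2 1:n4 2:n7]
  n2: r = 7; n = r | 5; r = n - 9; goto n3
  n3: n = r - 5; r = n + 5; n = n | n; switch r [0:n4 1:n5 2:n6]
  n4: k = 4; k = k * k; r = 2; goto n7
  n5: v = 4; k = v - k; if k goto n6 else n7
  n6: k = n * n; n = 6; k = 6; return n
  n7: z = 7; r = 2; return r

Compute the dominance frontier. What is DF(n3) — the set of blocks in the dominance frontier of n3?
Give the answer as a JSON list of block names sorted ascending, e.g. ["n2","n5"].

Answer: ["n4", "n5", "n6"]

Derivation:
idom tree: n1←n0 n2←n1 n3←n2 n4←n1 n5←n0 n6←n0 n7←n0
Dom∩ at merges:
  n4: preds {n1,n3}: {n0,n1} ∩ {n0,n1,n2,n3} = {n0,n1}; idom=n1
  n5: preds {n0,n3}: {n0} ∩ {n0,n1,n2,n3} = {n0}; idom=n0
  n6: preds {n3,n5}: {n0,n1,n2,n3} ∩ {n0,n5} = {n0}; idom=n0
  n7: preds {n1,n4,n5}: {n0,n1} ∩ {n0,n1,n4} ∩ {n0,n5} = {n0}; idom=n0

DF derivation:
  join n4 pred n1: · stop@n1
  join n4 pred n3: n3→n2 stop@n1
  join n5 pred n0: · stop@n0
  join n5 pred n3: n3→n2→n1 stop@n0
  join n6 pred n3: n3→n2→n1 stop@n0
  join n6 pred n5: n5 stop@n0
  join n7 pred n1: n1 stop@n0
  join n7 pred n4: n4→n1 stop@n0
  join n7 pred n5: n5 stop@n0
  n0: DF=∅
  n1: DF={n5,n6,n7}
  n2: DF={n4,n5,n6}
  n3: DF={n4,n5,n6}
  n4: DF={n7}
  n5: DF={n6,n7}
  n6: DF=∅
  n7: DF=∅

DF(n3) = ["n4", "n5", "n6"]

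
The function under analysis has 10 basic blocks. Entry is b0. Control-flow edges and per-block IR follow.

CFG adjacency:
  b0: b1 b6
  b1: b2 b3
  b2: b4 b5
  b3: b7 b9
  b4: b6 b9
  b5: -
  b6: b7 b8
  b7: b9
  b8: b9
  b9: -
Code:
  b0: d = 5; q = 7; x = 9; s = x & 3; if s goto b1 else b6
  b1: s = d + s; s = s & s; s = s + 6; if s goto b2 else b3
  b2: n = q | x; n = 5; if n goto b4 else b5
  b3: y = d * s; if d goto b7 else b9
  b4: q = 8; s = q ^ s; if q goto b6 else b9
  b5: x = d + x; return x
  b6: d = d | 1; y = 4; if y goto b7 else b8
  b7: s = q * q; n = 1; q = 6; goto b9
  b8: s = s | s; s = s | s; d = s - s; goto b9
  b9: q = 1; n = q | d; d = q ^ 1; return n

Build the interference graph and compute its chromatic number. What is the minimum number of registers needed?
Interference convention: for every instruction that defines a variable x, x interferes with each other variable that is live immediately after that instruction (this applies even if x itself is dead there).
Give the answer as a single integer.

Answer: 5

Derivation:
Per-block:
  b0 def {d,q,s,x} use ∅
  b1 def {s} use {d,s}
  b2 def {n} use {q,x}
  b3 def {y} use {d,s}
  b4 def {q,s} use {s}
  b5 def {x} use {d,x}
  b6 def {d,y} use {d}
  b7 def {n,q,s} use {q}
  b8 def {d,s} use {s}
  b9 def {d,n,q} use {d}

Backward fixpoint:
  b0: in=∅ out={d,q,s,x}
  b1: in={d,q,s,x} out={d,q,s,x}
  b2: in={d,q,s,x} out={d,s,x}
  b3: in={d,q,s} out={d,q}
  b4: in={d,s} out={d,q,s}
  b5: in={d,x} out=∅
  b6: in={d,q,s} out={d,q,s}
  b7: in={d,q} out={d}
  b8: in={s} out={d}
  b9: in={d} out=∅

Conflict graph:
  d — {n,q,s,x,y}
  n — {d,q,s,x}
  q — {d,n,s,x,y}
  s — {d,n,q,x,y}
  x — {d,n,q,s}
  y — {d,q,s}

Colouring:
  {d,n,q,s,x} pairwise interfere (5-clique) ⇒ χ ≥ 5
  5-colouring: c0={d}  c1={q}  c2={s}  c3={n,y}  c4={x}
  χ = 5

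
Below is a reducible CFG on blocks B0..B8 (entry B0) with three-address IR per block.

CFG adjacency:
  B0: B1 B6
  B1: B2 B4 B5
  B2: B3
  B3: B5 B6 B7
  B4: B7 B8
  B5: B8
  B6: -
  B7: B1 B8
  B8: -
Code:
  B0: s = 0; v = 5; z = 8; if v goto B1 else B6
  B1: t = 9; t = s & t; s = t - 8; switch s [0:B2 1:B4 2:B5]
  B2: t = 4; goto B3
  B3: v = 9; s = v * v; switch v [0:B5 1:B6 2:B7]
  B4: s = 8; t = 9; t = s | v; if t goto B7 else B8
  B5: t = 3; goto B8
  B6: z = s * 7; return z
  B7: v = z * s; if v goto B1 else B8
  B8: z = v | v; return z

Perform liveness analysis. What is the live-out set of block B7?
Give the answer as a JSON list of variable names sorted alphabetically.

Answer: ["s", "v", "z"]

Analysis:
Per-block:
  B0: def={s,v,z} ue=∅
  B1: def={s,t} ue={s}
  B2: def={t} ue=∅
  B3: def={s,v} ue=∅
  B4: def={s,t} ue={v}
  B5: def={t} ue=∅
  B6: def={z} ue={s}
  B7: def={v} ue={s,z}
  B8: def={z} ue={v}

Backward fixpoint:
  B0 li=∅ lo={s,v,z}
  B1 li={s,v,z} lo={v,z}
  B2 li={z} lo={z}
  B3 li={z} lo={s,v,z}
  B4 li={v,z} lo={s,v,z}
  B5 li={v} lo={v}
  B6 li={s} lo=∅
  B7 li={s,z} lo={s,v,z}
  B8 li={v} lo=∅

live-out(B7) = ["s", "v", "z"]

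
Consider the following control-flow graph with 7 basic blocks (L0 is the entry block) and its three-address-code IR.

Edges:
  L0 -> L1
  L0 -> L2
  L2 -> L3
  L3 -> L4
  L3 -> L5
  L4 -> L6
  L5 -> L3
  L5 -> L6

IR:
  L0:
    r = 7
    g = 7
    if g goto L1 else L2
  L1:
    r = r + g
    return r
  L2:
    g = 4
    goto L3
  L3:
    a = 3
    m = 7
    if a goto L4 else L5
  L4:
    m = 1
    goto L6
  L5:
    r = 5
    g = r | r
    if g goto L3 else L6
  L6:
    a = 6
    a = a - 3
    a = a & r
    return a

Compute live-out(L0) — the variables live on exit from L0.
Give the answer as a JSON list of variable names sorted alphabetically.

Per-block:
  L0: def={g,r} ue=∅
  L1: def={r} ue={g,r}
  L2: def={g} ue=∅
  L3: def={a,m} ue=∅
  L4: def={m} ue=∅
  L5: def={g,r} ue=∅
  L6: def={a} ue={r}

Live sets:
  L0: in=∅ out={g,r}
  L1: in={g,r} out=∅
  L2: in={r} out={r}
  L3: in={r} out={r}
  L4: in={r} out={r}
  L5: in=∅ out={r}
  L6: in={r} out=∅

live-out(L0) = ["g", "r"]

Answer: ["g", "r"]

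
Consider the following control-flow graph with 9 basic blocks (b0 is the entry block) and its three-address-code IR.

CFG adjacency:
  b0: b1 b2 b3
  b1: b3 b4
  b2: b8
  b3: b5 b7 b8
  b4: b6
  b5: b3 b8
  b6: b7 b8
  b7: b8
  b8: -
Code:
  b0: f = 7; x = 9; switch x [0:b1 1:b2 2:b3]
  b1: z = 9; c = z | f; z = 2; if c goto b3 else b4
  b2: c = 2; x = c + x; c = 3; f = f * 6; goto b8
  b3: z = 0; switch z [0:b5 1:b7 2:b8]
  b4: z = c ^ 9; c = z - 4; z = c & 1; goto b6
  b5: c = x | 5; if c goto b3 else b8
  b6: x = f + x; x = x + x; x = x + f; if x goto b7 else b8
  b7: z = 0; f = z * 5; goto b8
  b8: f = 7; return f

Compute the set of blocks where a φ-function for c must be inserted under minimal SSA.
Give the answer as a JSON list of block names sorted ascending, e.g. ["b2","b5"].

idom tree: b1←b0 b2←b0 b3←b0 b4←b1 b5←b3 b6←b4 b7←b0 b8←b0
Join-block Dom:
  b3: preds {b0,b1,b5}: {b0} ∩ {b0,b1} ∩ {b0,b3,b5} = {b0}; idom=b0
  b7: preds {b3,b6}: {b0,b3} ∩ {b0,b1,b4,b6} = {b0}; idom=b0
  b8: preds {b2,b3,b5,b6,b7}: {b0,b2} ∩ {b0,b3} ∩ {b0,b3,b5} ∩ {b0,b1,b4,b6} ∩ {b0,b7} = {b0}; idom=b0

DF walk-up:
  b3←b0: walk · to b0
  b3←b1: walk b1 to b0
  b3←b5: walk b5→b3 to b0
  b7←b3: walk b3 to b0
  b7←b6: walk b6→b4→b1 to b0
  b8←b2: walk b2 to b0
  b8←b3: walk b3 to b0
  b8←b5: walk b5→b3 to b0
  b8←b6: walk b6→b4→b1 to b0
  b8←b7: walk b7 to b0
  b0: DF=∅
  b1: DF={b3,b7,b8}
  b2: DF={b8}
  b3: DF={b3,b7,b8}
  b4: DF={b7,b8}
  b5: DF={b3,b8}
  b6: DF={b7,b8}
  b7: DF={b8}
  b8: DF=∅

φ for c: defs {b1,b2,b4,b5}
  DF⁺ = {b3,b7,b8}

Answer: ["b3", "b7", "b8"]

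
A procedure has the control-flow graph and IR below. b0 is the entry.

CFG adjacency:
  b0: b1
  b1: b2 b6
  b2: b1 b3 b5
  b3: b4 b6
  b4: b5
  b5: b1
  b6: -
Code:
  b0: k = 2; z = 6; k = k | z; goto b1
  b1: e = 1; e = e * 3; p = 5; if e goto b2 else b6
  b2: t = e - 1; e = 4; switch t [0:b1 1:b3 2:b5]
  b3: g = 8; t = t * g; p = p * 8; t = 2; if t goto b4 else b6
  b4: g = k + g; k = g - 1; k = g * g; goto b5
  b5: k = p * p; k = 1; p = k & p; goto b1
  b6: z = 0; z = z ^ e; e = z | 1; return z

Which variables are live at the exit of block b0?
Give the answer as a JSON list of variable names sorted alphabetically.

Block summaries:
  b0: def={k,z} ue=∅
  b1: def={e,p} ue=∅
  b2: def={e,t} ue={e}
  b3: def={g,p,t} ue={p,t}
  b4: def={g,k} ue={g,k}
  b5: def={k,p} ue={p}
  b6: def={e,z} ue={e}

Live sets:
  live b0: ∅→{k}
  live b1: {k}→{e,k,p}
  live b2: {e,k,p}→{e,k,p,t}
  live b3: {e,k,p,t}→{e,g,k,p}
  live b4: {g,k,p}→{p}
  live b5: {p}→{k}
  live b6: {e}→∅

live-out(b0) = ["k"]

Answer: ["k"]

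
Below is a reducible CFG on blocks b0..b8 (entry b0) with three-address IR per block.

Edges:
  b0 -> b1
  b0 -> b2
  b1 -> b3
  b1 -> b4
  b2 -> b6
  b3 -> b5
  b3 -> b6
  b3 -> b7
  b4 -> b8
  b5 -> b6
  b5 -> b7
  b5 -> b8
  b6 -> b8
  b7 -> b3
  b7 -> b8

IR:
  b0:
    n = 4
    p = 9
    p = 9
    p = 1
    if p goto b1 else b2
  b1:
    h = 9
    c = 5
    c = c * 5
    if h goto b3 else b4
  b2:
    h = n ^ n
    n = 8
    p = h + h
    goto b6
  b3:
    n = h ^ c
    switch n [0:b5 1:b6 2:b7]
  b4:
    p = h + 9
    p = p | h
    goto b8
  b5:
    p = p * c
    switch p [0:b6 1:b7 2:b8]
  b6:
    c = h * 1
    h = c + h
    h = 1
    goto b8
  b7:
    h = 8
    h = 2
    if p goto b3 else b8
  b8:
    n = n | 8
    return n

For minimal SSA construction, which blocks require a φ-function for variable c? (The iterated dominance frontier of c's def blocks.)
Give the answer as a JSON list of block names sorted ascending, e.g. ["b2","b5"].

Answer: ["b6", "b8"]

Working:
idom tree: b1←b0 b2←b0 b3←b1 b4←b1 b5←b3 b6←b0 b7←b3 b8←b0
Join-block Dom:
  b3: preds {b1,b7}: {b0,b1} ∩ {b0,b1,b3,b7} = {b0,b1}; idom=b1
  b6: preds {b2,b3,b5}: {b0,b2} ∩ {b0,b1,b3} ∩ {b0,b1,b3,b5} = {b0}; idom=b0
  b7: preds {b3,b5}: {b0,b1,b3} ∩ {b0,b1,b3,b5} = {b0,b1,b3}; idom=b3
  b8: preds {b4,b5,b6,b7}: {b0,b1,b4} ∩ {b0,b1,b3,b5} ∩ {b0,b6} ∩ {b0,b1,b3,b7} = {b0}; idom=b0

DF walk-up:
  join b3 pred b1: · stop@b1
  join b3 pred b7: b7→b3 stop@b1
  join b6 pred b2: b2 stop@b0
  join b6 pred b3: b3→b1 stop@b0
  join b6 pred b5: b5→b3→b1 stop@b0
  join b7 pred b3: · stop@b3
  join b7 pred b5: b5 stop@b3
  join b8 pred b4: b4→b1 stop@b0
  join b8 pred b5: b5→b3→b1 stop@b0
  join b8 pred b6: b6 stop@b0
  join b8 pred b7: b7→b3→b1 stop@b0
  DF(b0)=∅
  DF(b1)={b6,b8}
  DF(b2)={b6}
  DF(b3)={b3,b6,b8}
  DF(b4)={b8}
  DF(b5)={b6,b7,b8}
  DF(b6)={b8}
  DF(b7)={b3,b8}
  DF(b8)=∅

φ for c: defs {b1,b6}
  DF⁺ = {b6,b8}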